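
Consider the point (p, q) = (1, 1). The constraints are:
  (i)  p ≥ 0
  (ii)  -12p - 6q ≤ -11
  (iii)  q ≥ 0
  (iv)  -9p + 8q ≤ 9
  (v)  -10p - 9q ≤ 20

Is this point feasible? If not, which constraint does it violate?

(i): 1 ≥ 0 ✓
(ii): -18 ≤ -11 ✓
(iii): 1 ≥ 0 ✓
(iv): -1 ≤ 9 ✓
(v): -19 ≤ 20 ✓

feasible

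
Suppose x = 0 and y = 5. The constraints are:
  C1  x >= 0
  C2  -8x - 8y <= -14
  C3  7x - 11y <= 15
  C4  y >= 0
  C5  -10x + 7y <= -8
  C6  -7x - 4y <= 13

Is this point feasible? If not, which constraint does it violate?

not feasible — violates C5

Constraint C5: -10x + 7y = 35, which is not ≤ -8. All other constraints are satisfied.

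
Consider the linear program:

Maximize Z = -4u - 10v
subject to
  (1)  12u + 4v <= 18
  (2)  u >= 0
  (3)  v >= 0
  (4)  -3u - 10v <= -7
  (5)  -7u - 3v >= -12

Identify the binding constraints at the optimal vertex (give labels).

(2) and (4)

Vertices and Z = -4u - 10v:
  (38/27, 5/18) → Z = -227/27
  (3/4, 9/4) → Z = -51/2
  (0, 7/10) → Z = -7
  (0, 4) → Z = -40

The maximum is at (0, 7/10). Substituting into each constraint, equality holds for (2) and (4); the remaining constraints have slack.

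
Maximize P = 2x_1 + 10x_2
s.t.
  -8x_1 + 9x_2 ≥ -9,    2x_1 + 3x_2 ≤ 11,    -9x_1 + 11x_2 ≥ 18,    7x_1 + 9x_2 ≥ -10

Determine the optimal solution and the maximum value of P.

x_1 = -43, x_2 = 97/3, maximum P = 712/3

Corner points and P = 2x_1 + 10x_2:
  (67/49, 135/49) → P = 212/7
  (-43, 97/3) → P = 712/3
  (-136/79, 18/79) → P = -92/79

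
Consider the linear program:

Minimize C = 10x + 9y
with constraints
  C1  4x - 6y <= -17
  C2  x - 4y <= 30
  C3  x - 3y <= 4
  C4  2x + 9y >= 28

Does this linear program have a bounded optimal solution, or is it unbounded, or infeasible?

unbounded

From the feasible point (5/16, 73/24), moving in the direction (-9, 2) keeps every constraint satisfied while C decreases without bound.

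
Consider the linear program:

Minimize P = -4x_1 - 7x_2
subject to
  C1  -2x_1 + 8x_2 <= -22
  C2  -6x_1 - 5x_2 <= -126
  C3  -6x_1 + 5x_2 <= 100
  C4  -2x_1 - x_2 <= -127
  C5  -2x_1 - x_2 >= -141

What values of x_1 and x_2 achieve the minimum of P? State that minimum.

x_1 = 575/9, x_2 = 119/9, minimum P = -3133/9

Vertices and P = -4x_1 - 7x_2:
  (173/3, 35/3) → P = -937/3
  (575/9, 119/9) → P = -3133/9
  (509/4, -255/2) → P = 767/2
  (579/4, -297/2) → P = 921/2

At the optimal vertex, -2x_1 + 8x_2 = -22 and -2x_1 - x_2 = -141.
Solving simultaneously gives x_1 = 575/9, x_2 = 119/9.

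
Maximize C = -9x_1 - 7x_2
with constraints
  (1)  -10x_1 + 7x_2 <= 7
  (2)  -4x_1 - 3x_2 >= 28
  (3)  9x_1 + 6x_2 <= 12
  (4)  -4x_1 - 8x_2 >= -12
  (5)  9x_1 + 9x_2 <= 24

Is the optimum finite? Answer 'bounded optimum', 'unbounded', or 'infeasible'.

unbounded

From the feasible point (-217/58, -126/29), moving in the direction (6, -9) keeps every constraint satisfied while C increases without bound.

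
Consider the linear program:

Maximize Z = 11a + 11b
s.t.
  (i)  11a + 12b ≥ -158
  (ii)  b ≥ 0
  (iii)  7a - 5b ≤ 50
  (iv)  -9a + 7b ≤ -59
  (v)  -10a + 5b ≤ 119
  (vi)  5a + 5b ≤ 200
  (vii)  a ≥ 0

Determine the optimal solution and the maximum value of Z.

a = 55/4, b = 37/4, maximum Z = 253

Vertices and Z = 11a + 11b:
  (50/7, 0) → Z = 550/7
  (59/9, 0) → Z = 649/9
  (55/4, 37/4) → Z = 253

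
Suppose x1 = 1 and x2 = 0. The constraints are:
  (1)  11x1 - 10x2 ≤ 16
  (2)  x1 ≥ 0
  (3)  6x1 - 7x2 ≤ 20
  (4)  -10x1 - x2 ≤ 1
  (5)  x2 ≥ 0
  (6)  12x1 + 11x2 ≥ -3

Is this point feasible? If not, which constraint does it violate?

feasible

(1): 11 ≤ 16 ✓
(2): 1 ≥ 0 ✓
(3): 6 ≤ 20 ✓
(4): -10 ≤ 1 ✓
(5): 0 ≥ 0 ✓
(6): 12 ≥ -3 ✓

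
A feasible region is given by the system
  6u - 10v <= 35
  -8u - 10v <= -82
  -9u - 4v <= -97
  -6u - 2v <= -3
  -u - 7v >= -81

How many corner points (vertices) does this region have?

Pairwise boundary intersections that survive every other constraint:
  (185/19, 89/38)
  (1055/52, 451/52)
  (355/59, 632/59)

3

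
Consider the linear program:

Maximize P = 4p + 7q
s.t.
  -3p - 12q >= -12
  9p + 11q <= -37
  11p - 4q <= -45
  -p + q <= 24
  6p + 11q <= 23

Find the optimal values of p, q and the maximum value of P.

p = -192/25, q = 73/25, maximum P = -257/25

Corner points and P = 4p + 7q:
  (-192/25, 73/25) → P = -257/25
  (-92/5, 28/5) → P = -172/5
  (-643/157, -2/157) → P = -2586/157
The feasible region is unbounded (it extends along (-1, -1), (-4, -11)), but P strictly decreases along every unbounded feasible direction, so there is no improving ray and the maximum is attained at a vertex.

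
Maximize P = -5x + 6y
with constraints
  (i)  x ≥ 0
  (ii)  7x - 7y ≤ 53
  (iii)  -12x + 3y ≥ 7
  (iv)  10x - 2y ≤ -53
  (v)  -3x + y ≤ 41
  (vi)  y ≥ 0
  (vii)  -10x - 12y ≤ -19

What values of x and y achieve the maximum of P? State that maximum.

x = 29/4, y = 251/4, maximum P = 1361/4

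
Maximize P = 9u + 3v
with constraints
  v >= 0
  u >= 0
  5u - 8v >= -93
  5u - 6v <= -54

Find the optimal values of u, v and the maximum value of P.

u = 63/5, v = 39/2, maximum P = 1719/10

Extreme points and P = 9u + 3v:
  (0, 93/8) → P = 279/8
  (0, 9) → P = 27
  (63/5, 39/2) → P = 1719/10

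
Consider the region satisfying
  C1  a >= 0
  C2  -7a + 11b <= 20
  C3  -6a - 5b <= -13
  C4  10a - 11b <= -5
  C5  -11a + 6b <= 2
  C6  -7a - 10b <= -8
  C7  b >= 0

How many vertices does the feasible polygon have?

The feasible vertices (each the meet of two boundaries and inside every other half-plane) are:
  (5, 5)
  (98/79, 206/79)
  (59/58, 40/29)
  (68/91, 155/91)

4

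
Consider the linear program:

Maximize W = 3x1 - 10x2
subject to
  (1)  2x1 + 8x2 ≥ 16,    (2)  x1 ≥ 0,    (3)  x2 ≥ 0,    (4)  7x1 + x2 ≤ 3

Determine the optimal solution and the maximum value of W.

The binding constraints are 2x1 + 8x2 = 16 and 7x1 + x2 = 3.
Solving simultaneously gives x1 = 4/27, x2 = 53/27.

x1 = 4/27, x2 = 53/27, maximum W = -518/27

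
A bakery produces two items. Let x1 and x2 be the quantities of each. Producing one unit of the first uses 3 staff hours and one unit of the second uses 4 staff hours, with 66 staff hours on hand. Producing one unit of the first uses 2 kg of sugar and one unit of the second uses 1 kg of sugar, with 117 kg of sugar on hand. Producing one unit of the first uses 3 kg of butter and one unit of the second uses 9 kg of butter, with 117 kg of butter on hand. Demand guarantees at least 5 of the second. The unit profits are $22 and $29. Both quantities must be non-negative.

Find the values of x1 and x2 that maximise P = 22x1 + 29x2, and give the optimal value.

x1 = 46/3, x2 = 5, maximum P = 1447/3

Feasible corners and P = 22x1 + 29x2:
  (0, 13) → P = 377
  (0, 5) → P = 145
  (42/5, 51/5) → P = 2403/5
  (46/3, 5) → P = 1447/3

The optimum lies where 3x1 + 4x2 = 66 and x2 = 5.
Solving simultaneously gives x1 = 46/3, x2 = 5.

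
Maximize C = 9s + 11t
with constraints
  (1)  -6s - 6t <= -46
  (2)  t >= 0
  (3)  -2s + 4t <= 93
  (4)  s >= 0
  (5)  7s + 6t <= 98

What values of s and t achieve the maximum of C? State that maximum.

s = 0, t = 49/3, maximum C = 539/3

Extreme points and C = 9s + 11t:
  (23/3, 0) → C = 69
  (0, 23/3) → C = 253/3
  (14, 0) → C = 126
  (0, 49/3) → C = 539/3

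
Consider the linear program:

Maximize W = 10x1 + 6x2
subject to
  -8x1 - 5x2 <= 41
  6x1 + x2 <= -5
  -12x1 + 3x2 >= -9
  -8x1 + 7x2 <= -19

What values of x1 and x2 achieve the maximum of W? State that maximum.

Extreme points and W = 10x1 + 6x2:
  (-13/14, -47/7) → W = -347/7
  (-2, -5) → W = -50
  (-1/5, -19/5) → W = -124/5
  (-8/25, -77/25) → W = -542/25

The optimum lies where 6x1 + x2 = -5 and -8x1 + 7x2 = -19.
Solving simultaneously gives x1 = -8/25, x2 = -77/25.

x1 = -8/25, x2 = -77/25, maximum W = -542/25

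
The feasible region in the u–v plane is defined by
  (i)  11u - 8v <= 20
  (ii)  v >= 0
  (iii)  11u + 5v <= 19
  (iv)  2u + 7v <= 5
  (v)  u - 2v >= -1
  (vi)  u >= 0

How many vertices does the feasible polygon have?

Pairwise boundary intersections that survive every other constraint:
  (19/11, 0)
  (0, 0)
  (108/67, 17/67)
  (3/11, 7/11)
  (0, 1/2)

5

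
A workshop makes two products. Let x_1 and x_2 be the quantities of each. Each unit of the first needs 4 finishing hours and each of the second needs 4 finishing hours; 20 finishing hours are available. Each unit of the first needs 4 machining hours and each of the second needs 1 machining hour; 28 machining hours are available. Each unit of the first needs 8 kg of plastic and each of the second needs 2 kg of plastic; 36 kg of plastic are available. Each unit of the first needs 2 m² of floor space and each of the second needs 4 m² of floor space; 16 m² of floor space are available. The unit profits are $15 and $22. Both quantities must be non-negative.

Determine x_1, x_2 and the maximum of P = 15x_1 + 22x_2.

x_1 = 2, x_2 = 3, maximum P = 96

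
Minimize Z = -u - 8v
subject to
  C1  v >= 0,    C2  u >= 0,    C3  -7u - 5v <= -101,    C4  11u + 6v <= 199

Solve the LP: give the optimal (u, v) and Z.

Extreme points and Z = -u - 8v:
  (101/7, 0) → Z = -101/7
  (199/11, 0) → Z = -199/11
  (0, 101/5) → Z = -808/5
  (0, 199/6) → Z = -796/3

u = 0, v = 199/6, minimum Z = -796/3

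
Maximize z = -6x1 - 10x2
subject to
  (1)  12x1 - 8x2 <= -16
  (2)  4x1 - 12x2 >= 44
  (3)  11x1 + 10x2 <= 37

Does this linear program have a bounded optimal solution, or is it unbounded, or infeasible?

From the feasible point (-34/7, -37/7), moving in the direction (-12, -4) keeps every constraint satisfied while z increases without bound.

unbounded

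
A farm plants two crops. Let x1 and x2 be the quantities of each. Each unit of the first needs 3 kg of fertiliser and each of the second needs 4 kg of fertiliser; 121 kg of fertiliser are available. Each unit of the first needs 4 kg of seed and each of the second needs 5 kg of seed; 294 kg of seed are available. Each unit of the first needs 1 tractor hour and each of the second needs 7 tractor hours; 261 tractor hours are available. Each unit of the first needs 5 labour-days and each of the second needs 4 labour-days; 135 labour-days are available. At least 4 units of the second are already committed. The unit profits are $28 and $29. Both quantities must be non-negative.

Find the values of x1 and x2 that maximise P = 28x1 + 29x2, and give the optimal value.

x1 = 7, x2 = 25, maximum P = 921

Vertices and P = 28x1 + 29x2:
  (0, 121/4) → P = 3509/4
  (0, 4) → P = 116
  (7, 25) → P = 921
  (119/5, 4) → P = 3912/5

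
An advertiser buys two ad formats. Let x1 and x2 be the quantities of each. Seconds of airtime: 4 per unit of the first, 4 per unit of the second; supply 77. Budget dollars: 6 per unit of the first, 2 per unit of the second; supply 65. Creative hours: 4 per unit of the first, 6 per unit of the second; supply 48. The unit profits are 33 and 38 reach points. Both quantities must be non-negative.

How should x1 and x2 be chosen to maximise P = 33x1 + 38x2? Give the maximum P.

x1 = 21/2, x2 = 1, maximum P = 769/2

Vertices and P = 33x1 + 38x2:
  (0, 0) → P = 0
  (0, 8) → P = 304
  (65/6, 0) → P = 715/2
  (21/2, 1) → P = 769/2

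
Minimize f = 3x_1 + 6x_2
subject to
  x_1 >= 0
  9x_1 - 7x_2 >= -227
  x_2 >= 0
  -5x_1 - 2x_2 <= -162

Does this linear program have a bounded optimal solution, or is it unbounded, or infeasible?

Vertices and f = 3x_1 + 6x_2:
  (680/53, 2593/53) → f = 17598/53
  (162/5, 0) → f = 486/5
The feasible region has finitely many vertices and no improving ray; the minimum is 486/5 at (162/5, 0).

bounded optimum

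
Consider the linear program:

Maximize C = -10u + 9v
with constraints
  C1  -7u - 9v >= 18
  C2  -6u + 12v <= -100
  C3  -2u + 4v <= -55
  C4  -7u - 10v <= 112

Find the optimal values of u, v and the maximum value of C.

u = 17/8, v = -203/16, maximum C = -2167/16

Corner points and C = -10u + 9v:
  (423/46, -421/46) → C = -8019/46
  (828/7, -94) → C = -14202/7
  (17/8, -203/16) → C = -2167/16

The binding constraints are -2u + 4v = -55 and -7u - 10v = 112.
Solving simultaneously gives u = 17/8, v = -203/16.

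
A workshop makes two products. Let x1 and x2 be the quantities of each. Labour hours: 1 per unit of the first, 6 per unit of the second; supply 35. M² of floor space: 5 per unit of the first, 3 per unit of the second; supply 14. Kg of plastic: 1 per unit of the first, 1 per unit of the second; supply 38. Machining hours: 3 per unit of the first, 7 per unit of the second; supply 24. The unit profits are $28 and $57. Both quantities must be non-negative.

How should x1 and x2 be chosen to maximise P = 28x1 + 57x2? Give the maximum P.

x1 = 1, x2 = 3, maximum P = 199

Vertices and P = 28x1 + 57x2:
  (0, 0) → P = 0
  (0, 24/7) → P = 1368/7
  (14/5, 0) → P = 392/5
  (1, 3) → P = 199

The binding constraints are 5x1 + 3x2 = 14 and 3x1 + 7x2 = 24.
Solving simultaneously gives x1 = 1, x2 = 3.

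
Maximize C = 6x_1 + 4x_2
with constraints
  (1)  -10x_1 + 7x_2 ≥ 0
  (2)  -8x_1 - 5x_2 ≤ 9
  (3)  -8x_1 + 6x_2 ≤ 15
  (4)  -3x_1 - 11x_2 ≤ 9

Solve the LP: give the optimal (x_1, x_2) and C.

x_1 = 105/4, x_2 = 75/2, maximum C = 615/2

The optimum lies where -10x_1 + 7x_2 = 0 and -8x_1 + 6x_2 = 15.
Solving simultaneously gives x_1 = 105/4, x_2 = 75/2.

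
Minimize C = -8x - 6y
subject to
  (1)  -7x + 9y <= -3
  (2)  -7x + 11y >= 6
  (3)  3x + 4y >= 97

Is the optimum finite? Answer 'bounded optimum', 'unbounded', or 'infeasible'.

unbounded

From the feasible point (177/11, 134/11), moving in the direction (11, 7) keeps every constraint satisfied while C decreases without bound.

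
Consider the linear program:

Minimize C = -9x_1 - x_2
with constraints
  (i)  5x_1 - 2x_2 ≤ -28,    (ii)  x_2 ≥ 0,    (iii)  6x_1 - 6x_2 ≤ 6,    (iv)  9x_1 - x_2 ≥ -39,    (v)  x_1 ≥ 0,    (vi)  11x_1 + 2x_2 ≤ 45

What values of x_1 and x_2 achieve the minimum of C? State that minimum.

The optimum lies where 5x_1 - 2x_2 = -28 and 11x_1 + 2x_2 = 45.
Solving simultaneously gives x_1 = 17/16, x_2 = 533/32.

x_1 = 17/16, x_2 = 533/32, minimum C = -839/32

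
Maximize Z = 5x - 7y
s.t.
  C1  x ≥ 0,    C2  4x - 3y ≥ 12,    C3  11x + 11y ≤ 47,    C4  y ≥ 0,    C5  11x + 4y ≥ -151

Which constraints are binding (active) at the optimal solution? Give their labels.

Extreme points and Z = 5x - 7y:
  (39/11, 8/11) → Z = 139/11
  (3, 0) → Z = 15
  (47/11, 0) → Z = 235/11

The maximum is at (47/11, 0). Substituting into each constraint, equality holds for C3 and C4; the remaining constraints have slack.

C3 and C4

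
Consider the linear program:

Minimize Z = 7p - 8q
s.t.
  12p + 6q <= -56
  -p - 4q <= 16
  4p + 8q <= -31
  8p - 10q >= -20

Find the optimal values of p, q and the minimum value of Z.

p = -40/7, q = -18/7, minimum Z = -136/7

Feasible corners and Z = 7p - 8q:
  (-64/21, -68/21) → Z = 32/7
  (-131/36, -37/18) → Z = -325/36
  (-40/7, -18/7) → Z = -136/7
  (-235/52, -21/13) → Z = -973/52

At the optimal vertex, -p - 4q = 16 and 8p - 10q = -20.
Solving simultaneously gives p = -40/7, q = -18/7.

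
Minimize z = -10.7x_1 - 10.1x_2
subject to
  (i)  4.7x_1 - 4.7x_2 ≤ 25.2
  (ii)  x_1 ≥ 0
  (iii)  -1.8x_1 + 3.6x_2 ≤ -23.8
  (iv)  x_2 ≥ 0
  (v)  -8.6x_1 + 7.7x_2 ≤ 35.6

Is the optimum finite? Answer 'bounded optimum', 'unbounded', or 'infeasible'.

infeasible

The boundaries 4.7x_1 - 4.7x_2 = 25.2 and x_2 = 0 meet at (252/47, 0), but that point violates -1.8x_1 + 3.6x_2 ≤ -23.8. Every candidate vertex is excluded by some other constraint, so the feasible region is empty.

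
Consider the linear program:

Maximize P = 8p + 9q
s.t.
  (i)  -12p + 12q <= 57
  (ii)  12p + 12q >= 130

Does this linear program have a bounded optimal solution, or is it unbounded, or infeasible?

From the feasible point (73/24, 187/24), moving in the direction (12, 12) keeps every constraint satisfied while P increases without bound.

unbounded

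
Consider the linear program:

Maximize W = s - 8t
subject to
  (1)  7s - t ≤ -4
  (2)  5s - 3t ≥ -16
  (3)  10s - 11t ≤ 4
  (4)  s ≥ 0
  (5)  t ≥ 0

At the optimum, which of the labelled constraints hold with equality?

(1) and (4)

Extreme points and W = s - 8t:
  (1/4, 23/4) → W = -183/4
  (0, 4) → W = -32
  (0, 16/3) → W = -128/3

The maximum is at (0, 4). Substituting into each constraint, equality holds for (1) and (4); the remaining constraints have slack.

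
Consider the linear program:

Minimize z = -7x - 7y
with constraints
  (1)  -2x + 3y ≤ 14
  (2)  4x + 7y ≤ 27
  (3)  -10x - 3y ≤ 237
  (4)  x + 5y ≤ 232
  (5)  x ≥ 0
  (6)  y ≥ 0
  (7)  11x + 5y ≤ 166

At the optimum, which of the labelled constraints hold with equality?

Extreme points and z = -7x - 7y:
  (0, 27/7) → z = -27
  (27/4, 0) → z = -189/4
  (0, 0) → z = 0

The minimum is at (27/4, 0). Substituting into each constraint, equality holds for (2) and (6); the remaining constraints have slack.

(2) and (6)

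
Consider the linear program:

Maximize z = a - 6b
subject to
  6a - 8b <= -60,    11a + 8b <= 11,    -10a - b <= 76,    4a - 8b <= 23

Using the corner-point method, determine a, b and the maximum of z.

a = -334/43, b = 72/43, maximum z = -766/43

Corner points and z = a - 6b:
  (-49/17, 363/68) → z = -1187/34
  (-334/43, 72/43) → z = -766/43
  (-619/69, 946/69) → z = -6295/69

The optimum lies where 6a - 8b = -60 and -10a - b = 76.
Solving simultaneously gives a = -334/43, b = 72/43.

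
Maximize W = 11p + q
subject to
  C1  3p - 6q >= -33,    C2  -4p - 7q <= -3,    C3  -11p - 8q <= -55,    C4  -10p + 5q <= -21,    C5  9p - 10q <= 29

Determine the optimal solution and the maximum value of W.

Corner points and W = 11p + q:
  (97/15, 131/15) → W = 1198/15
  (21, 16) → W = 247
  (443/135, 319/135) → W = 5192/135
  (391/91, 88/91) → W = 627/13

The optimum lies where 3p - 6q = -33 and 9p - 10q = 29.
Solving simultaneously gives p = 21, q = 16.

p = 21, q = 16, maximum W = 247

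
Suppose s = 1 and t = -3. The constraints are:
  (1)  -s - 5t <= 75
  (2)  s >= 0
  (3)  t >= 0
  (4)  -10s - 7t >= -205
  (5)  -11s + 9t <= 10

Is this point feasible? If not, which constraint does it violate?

Constraint (3): t = -3, which is not ≥ 0. All other constraints are satisfied.

not feasible — violates (3)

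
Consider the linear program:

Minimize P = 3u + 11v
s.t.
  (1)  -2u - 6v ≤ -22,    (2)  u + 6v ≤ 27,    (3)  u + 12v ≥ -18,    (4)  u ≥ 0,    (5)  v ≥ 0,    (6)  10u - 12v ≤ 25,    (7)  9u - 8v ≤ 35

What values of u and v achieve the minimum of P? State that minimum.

u = 69/14, v = 85/42, minimum P = 778/21

Extreme points and P = 3u + 11v:
  (0, 11/3) → P = 121/3
  (69/14, 85/42) → P = 778/21
  (0, 9/2) → P = 99/2
  (79/12, 245/72) → P = 4117/72

The optimum lies where -2u - 6v = -22 and 10u - 12v = 25.
Solving simultaneously gives u = 69/14, v = 85/42.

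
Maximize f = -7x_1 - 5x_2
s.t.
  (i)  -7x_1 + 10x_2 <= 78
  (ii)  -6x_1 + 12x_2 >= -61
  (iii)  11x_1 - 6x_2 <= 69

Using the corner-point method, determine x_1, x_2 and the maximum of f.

x_1 = -773/12, x_2 = -895/24, maximum f = 5099/8

Corner points and f = -7x_1 - 5x_2:
  (-773/12, -895/24) → f = 5099/8
  (579/34, 1341/68) → f = -14811/68
  (77/16, -257/96) → f = -1949/96

The optimum lies where -7x_1 + 10x_2 = 78 and -6x_1 + 12x_2 = -61.
Solving simultaneously gives x_1 = -773/12, x_2 = -895/24.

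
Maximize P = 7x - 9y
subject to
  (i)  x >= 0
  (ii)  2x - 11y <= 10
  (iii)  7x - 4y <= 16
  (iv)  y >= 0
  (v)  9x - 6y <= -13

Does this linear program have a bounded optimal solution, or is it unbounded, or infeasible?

bounded optimum

Vertices and P = 7x - 9y:
  (0, 13/6) → P = -39/2
  (74/3, 235/6) → P = -1079/6
The feasible region has finitely many vertices and no improving ray; the maximum is -39/2 at (0, 13/6).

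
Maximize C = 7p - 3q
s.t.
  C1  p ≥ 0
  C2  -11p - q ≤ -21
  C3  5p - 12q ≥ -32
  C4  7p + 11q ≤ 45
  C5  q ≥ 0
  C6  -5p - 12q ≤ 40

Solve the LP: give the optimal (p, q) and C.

Feasible corners and C = 7p - 3q:
  (31/19, 58/19) → C = 43/19
  (21/11, 0) → C = 147/11
  (45/7, 0) → C = 45

The binding constraints are 7p + 11q = 45 and q = 0.
Solving simultaneously gives p = 45/7, q = 0.

p = 45/7, q = 0, maximum C = 45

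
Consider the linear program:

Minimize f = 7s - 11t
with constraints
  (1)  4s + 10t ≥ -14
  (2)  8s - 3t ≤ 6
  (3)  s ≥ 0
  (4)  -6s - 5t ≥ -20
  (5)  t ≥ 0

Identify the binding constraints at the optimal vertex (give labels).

Extreme points and f = 7s - 11t:
  (45/29, 62/29) → f = -367/29
  (3/4, 0) → f = 21/4
  (0, 4) → f = -44
  (0, 0) → f = 0

The minimum is at (0, 4). Substituting into each constraint, equality holds for (3) and (4); the remaining constraints have slack.

(3) and (4)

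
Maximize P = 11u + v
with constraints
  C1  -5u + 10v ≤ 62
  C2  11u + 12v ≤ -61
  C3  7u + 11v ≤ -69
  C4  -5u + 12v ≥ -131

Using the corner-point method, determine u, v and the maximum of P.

Feasible corners and P = 11u + v:
  (-1372/125, 89/125) → P = -15003/125
  (-1027/5, -193/2) → P = -23559/10
  (157/37, -332/37) → P = 1395/37
  (35/8, -291/32) → P = 1249/32

The optimum lies where 11u + 12v = -61 and -5u + 12v = -131.
Solving simultaneously gives u = 35/8, v = -291/32.

u = 35/8, v = -291/32, maximum P = 1249/32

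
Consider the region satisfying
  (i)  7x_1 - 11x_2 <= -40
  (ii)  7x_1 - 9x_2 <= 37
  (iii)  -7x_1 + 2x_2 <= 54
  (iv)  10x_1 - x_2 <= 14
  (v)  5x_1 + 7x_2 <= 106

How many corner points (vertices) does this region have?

4

Of the 10 pairwise boundary intersections, those satisfying every inequality are:
  (-514/63, -14/9)
  (194/103, 498/103)
  (-166/59, 1012/59)
  (68/25, 66/5)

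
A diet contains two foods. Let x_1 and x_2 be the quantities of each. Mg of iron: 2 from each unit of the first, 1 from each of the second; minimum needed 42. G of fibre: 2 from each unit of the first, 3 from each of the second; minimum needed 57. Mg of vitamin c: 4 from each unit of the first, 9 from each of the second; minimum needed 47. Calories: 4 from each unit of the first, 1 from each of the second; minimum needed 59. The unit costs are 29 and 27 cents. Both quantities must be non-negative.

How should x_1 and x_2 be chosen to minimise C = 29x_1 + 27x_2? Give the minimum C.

Extreme points and C = 29x_1 + 27x_2:
  (0, 59) → C = 1593
  (57/2, 0) → C = 1653/2
  (69/4, 15/2) → C = 2811/4
  (17/2, 25) → C = 1843/2
The feasible region is unbounded (it extends along (0, 1), (1, 0)), but C strictly increases along every unbounded feasible direction, so there is no improving ray and the minimum is attained at a vertex.

x_1 = 69/4, x_2 = 15/2, minimum C = 2811/4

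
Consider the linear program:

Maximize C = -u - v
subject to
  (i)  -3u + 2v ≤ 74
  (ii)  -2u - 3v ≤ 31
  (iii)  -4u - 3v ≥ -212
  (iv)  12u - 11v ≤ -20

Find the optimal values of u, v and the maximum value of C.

u = -284/13, v = 55/13, maximum C = 229/13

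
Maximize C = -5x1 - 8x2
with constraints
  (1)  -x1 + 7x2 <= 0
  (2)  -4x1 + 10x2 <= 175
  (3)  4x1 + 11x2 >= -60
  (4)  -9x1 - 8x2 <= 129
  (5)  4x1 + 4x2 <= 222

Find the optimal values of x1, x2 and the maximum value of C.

Extreme points and C = -5x1 - 8x2:
  (-140/13, -20/13) → C = 860/13
  (777/16, 111/16) → C = -4773/16
  (1341/14, -282/7) → C = -2193/14

x1 = -140/13, x2 = -20/13, maximum C = 860/13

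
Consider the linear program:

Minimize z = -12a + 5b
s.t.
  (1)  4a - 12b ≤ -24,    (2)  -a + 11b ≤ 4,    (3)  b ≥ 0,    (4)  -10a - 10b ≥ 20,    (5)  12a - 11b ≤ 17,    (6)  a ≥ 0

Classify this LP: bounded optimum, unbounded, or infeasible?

The boundaries 12a - 11b = 17 and a = 0 meet at (0, -17/11), but that point violates 4a - 12b ≤ -24. Every candidate vertex is excluded by some other constraint, so the feasible region is empty.

infeasible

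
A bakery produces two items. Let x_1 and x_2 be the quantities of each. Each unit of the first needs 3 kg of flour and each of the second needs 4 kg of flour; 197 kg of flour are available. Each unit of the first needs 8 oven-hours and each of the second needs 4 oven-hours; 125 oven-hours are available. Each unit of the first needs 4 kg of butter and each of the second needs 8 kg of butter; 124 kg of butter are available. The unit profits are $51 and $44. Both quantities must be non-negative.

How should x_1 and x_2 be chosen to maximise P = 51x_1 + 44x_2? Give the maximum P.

Feasible corners and P = 51x_1 + 44x_2:
  (0, 0) → P = 0
  (0, 31/2) → P = 682
  (125/8, 0) → P = 6375/8
  (21/2, 41/4) → P = 1973/2

The optimum lies where 8x_1 + 4x_2 = 125 and 4x_1 + 8x_2 = 124.
Solving simultaneously gives x_1 = 21/2, x_2 = 41/4.

x_1 = 21/2, x_2 = 41/4, maximum P = 1973/2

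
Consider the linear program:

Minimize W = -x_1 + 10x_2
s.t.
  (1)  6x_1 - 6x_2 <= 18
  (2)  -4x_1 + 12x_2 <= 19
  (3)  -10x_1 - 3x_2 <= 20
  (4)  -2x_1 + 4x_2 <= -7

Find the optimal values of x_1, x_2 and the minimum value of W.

x_1 = -11/13, x_2 = -50/13, minimum W = -489/13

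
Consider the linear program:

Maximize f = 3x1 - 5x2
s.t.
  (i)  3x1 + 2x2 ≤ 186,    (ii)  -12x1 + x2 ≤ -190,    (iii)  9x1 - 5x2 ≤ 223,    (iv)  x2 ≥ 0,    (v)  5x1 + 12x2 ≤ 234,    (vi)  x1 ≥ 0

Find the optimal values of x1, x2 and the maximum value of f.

Vertices and f = 3x1 - 5x2:
  (95/6, 0) → f = 95/2
  (2514/149, 1858/149) → f = -1748/149
  (223/9, 0) → f = 223/3
  (3846/133, 991/133) → f = 6583/133

The optimum lies where 9x1 - 5x2 = 223 and x2 = 0.
Solving simultaneously gives x1 = 223/9, x2 = 0.

x1 = 223/9, x2 = 0, maximum f = 223/3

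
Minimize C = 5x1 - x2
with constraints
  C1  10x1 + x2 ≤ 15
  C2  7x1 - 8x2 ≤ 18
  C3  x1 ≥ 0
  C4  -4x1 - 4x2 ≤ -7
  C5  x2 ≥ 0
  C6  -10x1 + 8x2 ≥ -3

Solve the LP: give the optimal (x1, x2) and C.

Extreme points and C = 5x1 - x2:
  (0, 15) → C = -15
  (41/30, 4/3) → C = 11/2
  (0, 7/4) → C = -7/4
  (17/18, 29/36) → C = 47/12

The binding constraints are 10x1 + x2 = 15 and x1 = 0.
Solving simultaneously gives x1 = 0, x2 = 15.

x1 = 0, x2 = 15, minimum C = -15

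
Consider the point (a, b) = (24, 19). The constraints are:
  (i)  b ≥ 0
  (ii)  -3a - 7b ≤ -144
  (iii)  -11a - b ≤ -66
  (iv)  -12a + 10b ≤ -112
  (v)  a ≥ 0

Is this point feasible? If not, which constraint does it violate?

Constraint (iv): -12a + 10b = -98, which is not ≤ -112. All other constraints are satisfied.

not feasible — violates (iv)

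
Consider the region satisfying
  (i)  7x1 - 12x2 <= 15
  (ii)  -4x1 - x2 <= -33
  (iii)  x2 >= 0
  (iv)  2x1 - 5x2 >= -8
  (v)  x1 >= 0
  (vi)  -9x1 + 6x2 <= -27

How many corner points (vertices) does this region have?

Pairwise boundary intersections that survive every other constraint:
  (411/55, 171/55)
  (171/11, 86/11)
  (157/22, 49/11)

3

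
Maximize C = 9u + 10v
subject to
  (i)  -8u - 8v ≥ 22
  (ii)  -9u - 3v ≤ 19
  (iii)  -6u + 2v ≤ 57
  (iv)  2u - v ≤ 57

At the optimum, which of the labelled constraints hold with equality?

Feasible corners and C = 9u + 10v:
  (-43/24, -23/24) → C = -617/24
  (217/12, -125/6) → C = -547/12
  (152/15, -551/15) → C = -4142/15

The maximum is at (-43/24, -23/24). Substituting into each constraint, equality holds for (i) and (ii); the remaining constraints have slack.

(i) and (ii)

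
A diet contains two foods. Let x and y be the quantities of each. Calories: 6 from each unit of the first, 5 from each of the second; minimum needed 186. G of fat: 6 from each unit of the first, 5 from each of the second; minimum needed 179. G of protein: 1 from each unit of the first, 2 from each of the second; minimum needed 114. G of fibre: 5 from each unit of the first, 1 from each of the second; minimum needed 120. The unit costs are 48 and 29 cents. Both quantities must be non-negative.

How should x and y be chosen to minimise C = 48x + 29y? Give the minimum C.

The feasible region is unbounded (it extends along (0, 1), (1, 0)), but C strictly increases along every unbounded feasible direction, so there is no improving ray and the minimum is attained at a vertex.

At the optimal vertex, x + 2y = 114 and 5x + y = 120.
Solving simultaneously gives x = 14, y = 50.

x = 14, y = 50, minimum C = 2122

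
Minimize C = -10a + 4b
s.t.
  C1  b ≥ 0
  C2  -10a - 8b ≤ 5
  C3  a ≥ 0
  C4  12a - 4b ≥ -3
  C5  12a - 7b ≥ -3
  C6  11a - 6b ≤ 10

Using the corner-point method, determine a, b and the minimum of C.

a = 88/5, b = 153/5, minimum C = -268/5

Feasible corners and C = -10a + 4b:
  (0, 0) → C = 0
  (10/11, 0) → C = -100/11
  (0, 3/7) → C = 12/7
  (88/5, 153/5) → C = -268/5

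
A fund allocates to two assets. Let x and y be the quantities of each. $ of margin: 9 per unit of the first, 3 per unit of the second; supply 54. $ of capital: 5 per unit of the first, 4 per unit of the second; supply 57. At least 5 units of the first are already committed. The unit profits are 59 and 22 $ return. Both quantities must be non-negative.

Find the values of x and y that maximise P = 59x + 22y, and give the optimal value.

x = 5, y = 3, maximum P = 361

Extreme points and P = 59x + 22y:
  (6, 0) → P = 354
  (5, 0) → P = 295
  (5, 3) → P = 361

At the optimal vertex, 9x + 3y = 54 and x = 5.
Solving simultaneously gives x = 5, y = 3.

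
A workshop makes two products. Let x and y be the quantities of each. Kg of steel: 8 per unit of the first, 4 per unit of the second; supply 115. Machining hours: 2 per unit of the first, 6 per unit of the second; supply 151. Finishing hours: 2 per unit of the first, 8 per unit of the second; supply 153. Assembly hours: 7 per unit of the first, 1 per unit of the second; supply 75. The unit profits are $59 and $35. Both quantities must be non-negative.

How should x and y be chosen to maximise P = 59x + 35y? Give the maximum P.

Vertices and P = 59x + 35y:
  (0, 0) → P = 0
  (0, 153/8) → P = 5355/8
  (75/7, 0) → P = 4425/7
  (11/2, 71/4) → P = 3783/4
  (37/4, 41/4) → P = 1809/2

The binding constraints are 8x + 4y = 115 and 2x + 8y = 153.
Solving simultaneously gives x = 11/2, y = 71/4.

x = 11/2, y = 71/4, maximum P = 3783/4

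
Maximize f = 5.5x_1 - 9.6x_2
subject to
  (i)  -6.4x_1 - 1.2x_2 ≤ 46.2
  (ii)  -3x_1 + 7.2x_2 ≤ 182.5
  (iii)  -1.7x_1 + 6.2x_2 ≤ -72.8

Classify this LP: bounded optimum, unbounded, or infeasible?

unbounded

From the feasible point (-711/149, -3889/298), moving in the direction (1.2, -6.4) keeps every constraint satisfied while f increases without bound.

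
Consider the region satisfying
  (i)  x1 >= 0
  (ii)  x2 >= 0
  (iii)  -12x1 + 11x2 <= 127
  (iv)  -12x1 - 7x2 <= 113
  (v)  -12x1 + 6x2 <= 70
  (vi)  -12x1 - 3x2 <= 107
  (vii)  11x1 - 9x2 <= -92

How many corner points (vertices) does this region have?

Intersecting each pair of boundary lines and keeping only the points that satisfy every inequality leaves:
  (0, 127/11)
  (0, 92/9)
  (131/13, 293/13)

3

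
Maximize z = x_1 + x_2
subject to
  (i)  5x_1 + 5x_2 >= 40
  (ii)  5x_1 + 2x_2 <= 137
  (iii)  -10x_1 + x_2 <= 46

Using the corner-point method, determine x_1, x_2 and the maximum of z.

x_1 = 9/5, x_2 = 64, maximum z = 329/5

Extreme points and z = x_1 + x_2:
  (121/3, -97/3) → z = 8
  (-38/11, 126/11) → z = 8
  (9/5, 64) → z = 329/5

The binding constraints are 5x_1 + 2x_2 = 137 and -10x_1 + x_2 = 46.
Solving simultaneously gives x_1 = 9/5, x_2 = 64.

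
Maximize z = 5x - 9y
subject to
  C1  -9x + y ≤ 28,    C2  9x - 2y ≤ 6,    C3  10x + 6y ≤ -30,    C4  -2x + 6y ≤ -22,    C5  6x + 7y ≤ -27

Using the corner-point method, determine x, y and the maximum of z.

Vertices and z = 5x - 9y:
  (-62/9, -34) → z = 2444/9
  (-95/26, -127/26) → z = 334/13
  (-12/37, -165/37) → z = 1425/37
  (-2/3, -35/9) → z = 95/3

x = -62/9, y = -34, maximum z = 2444/9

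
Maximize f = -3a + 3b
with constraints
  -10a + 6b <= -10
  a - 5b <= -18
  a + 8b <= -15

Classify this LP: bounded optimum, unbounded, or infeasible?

infeasible

The boundaries -10a + 6b = -10 and a - 5b = -18 meet at (79/22, 95/22), but that point violates a + 8b ≤ -15. Every candidate vertex is excluded by some other constraint, so the feasible region is empty.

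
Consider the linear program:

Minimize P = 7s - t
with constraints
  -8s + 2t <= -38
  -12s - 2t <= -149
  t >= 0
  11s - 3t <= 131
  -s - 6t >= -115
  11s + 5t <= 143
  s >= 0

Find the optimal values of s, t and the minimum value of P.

s = 459/38, t = 77/38, minimum P = 1568/19

Vertices and P = 7s - t:
  (709/58, 67/58) → P = 2448/29
  (459/38, 77/38) → P = 1568/19
  (271/22, 3/2) → P = 932/11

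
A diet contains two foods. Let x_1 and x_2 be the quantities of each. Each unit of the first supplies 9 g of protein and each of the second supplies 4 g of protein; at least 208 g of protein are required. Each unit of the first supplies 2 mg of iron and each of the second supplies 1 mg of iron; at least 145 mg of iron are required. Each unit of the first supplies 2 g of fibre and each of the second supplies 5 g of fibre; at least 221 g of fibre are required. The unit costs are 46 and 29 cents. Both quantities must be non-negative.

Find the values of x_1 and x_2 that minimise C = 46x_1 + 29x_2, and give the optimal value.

Corner points and C = 46x_1 + 29x_2:
  (0, 145) → C = 4205
  (221/2, 0) → C = 5083
  (63, 19) → C = 3449
The feasible region is unbounded (it extends along (0, 1), (1, 0)), but C strictly increases along every unbounded feasible direction, so there is no improving ray and the minimum is attained at a vertex.

x_1 = 63, x_2 = 19, minimum C = 3449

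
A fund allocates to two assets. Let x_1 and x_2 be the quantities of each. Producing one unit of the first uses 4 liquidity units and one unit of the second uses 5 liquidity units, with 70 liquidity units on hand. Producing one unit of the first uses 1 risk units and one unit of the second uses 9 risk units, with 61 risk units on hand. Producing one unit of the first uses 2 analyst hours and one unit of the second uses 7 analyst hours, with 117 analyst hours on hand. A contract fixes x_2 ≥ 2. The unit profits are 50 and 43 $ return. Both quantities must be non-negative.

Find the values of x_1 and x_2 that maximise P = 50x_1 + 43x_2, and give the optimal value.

Corner points and P = 50x_1 + 43x_2:
  (0, 61/9) → P = 2623/9
  (0, 2) → P = 86
  (325/31, 174/31) → P = 23732/31
  (15, 2) → P = 836

At the optimal vertex, 4x_1 + 5x_2 = 70 and x_2 = 2.
Solving simultaneously gives x_1 = 15, x_2 = 2.

x_1 = 15, x_2 = 2, maximum P = 836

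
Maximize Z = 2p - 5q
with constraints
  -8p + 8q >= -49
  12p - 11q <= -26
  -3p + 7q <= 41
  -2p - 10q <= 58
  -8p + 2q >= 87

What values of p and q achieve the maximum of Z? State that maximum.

p = -493/42, q = -145/42, maximum Z = -87/14

Extreme points and Z = 2p - 5q:
  (-204/11, -23/11) → Z = -293/11
  (-527/50, 67/50) → Z = -1389/50
  (-493/42, -145/42) → Z = -87/14

The binding constraints are -2p - 10q = 58 and -8p + 2q = 87.
Solving simultaneously gives p = -493/42, q = -145/42.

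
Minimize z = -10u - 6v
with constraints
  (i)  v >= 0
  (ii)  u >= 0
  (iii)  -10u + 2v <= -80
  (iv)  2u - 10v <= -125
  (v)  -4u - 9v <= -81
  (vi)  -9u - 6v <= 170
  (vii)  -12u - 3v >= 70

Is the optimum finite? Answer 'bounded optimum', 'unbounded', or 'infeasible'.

The boundaries -10u + 2v = -80 and 2u - 10v = -125 meet at (175/16, 235/16), but that point violates -12u - 3v ≥ 70. Every candidate vertex is excluded by some other constraint, so the feasible region is empty.

infeasible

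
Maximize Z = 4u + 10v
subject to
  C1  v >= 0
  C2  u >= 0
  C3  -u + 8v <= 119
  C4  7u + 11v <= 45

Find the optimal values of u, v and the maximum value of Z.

u = 0, v = 45/11, maximum Z = 450/11

At the optimal vertex, u = 0 and 7u + 11v = 45.
Solving simultaneously gives u = 0, v = 45/11.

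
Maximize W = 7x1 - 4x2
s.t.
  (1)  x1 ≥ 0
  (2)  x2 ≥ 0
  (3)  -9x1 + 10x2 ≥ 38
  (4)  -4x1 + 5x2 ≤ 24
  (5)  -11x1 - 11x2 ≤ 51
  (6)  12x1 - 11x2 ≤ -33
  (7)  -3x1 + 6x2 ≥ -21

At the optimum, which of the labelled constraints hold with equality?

(4) and (6)

Corner points and W = 7x1 - 4x2:
  (0, 19/5) → W = -76/5
  (0, 24/5) → W = -96/5
  (88/21, 53/7) → W = -20/21
  (99/16, 39/4) → W = 69/16

The maximum is at (99/16, 39/4). Substituting into each constraint, equality holds for (4) and (6); the remaining constraints have slack.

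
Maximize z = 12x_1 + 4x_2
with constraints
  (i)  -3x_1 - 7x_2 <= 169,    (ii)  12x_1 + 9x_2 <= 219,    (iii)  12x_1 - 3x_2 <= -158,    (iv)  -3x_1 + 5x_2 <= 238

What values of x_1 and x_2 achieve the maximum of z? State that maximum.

x_1 = -85/16, x_2 = 377/12, maximum z = 743/12

Extreme points and z = 12x_1 + 4x_2:
  (-1613/93, -518/31) → z = -8524/31
  (-279/4, 23/4) → z = -814
  (-85/16, 377/12) → z = 743/12
  (-349/29, 1171/29) → z = 496/29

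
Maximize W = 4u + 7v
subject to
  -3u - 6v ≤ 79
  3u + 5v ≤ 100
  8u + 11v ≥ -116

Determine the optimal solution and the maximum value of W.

u = -240, v = 164, maximum W = 188

At the optimal vertex, 3u + 5v = 100 and 8u + 11v = -116.
Solving simultaneously gives u = -240, v = 164.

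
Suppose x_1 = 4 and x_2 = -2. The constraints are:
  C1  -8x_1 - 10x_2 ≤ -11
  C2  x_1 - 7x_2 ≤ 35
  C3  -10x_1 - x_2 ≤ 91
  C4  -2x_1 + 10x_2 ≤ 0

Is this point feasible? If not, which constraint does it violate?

feasible

C1: -12 ≤ -11 ✓
C2: 18 ≤ 35 ✓
C3: -38 ≤ 91 ✓
C4: -28 ≤ 0 ✓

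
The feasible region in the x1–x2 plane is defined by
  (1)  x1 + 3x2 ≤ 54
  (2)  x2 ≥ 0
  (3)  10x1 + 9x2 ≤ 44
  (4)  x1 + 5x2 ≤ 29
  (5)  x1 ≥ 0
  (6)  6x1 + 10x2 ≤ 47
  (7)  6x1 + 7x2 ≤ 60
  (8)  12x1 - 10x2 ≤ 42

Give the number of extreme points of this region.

5

The feasible vertices (each the meet of two boundaries and inside every other half-plane) are:
  (0, 0)
  (7/2, 0)
  (17/46, 103/23)
  (409/104, 27/52)
  (0, 47/10)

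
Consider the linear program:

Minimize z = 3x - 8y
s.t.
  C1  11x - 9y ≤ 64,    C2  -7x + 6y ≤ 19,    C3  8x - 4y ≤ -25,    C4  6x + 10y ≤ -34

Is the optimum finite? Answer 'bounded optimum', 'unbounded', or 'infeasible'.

Corner points and z = 3x - 8y:
  (-481/28, -787/28) → z = 4853/28
  (-197/53, -62/53) → z = -95/53
  (-193/52, -61/52) → z = -7/4
The feasible region has finitely many vertices and no improving ray; the minimum is -95/53 at (-197/53, -62/53).

bounded optimum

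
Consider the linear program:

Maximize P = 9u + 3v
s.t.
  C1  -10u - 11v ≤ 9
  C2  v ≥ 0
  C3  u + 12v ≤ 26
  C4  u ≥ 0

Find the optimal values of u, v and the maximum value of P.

Extreme points and P = 9u + 3v:
  (26, 0) → P = 234
  (0, 0) → P = 0
  (0, 13/6) → P = 13/2

At the optimal vertex, v = 0 and u + 12v = 26.
Solving simultaneously gives u = 26, v = 0.

u = 26, v = 0, maximum P = 234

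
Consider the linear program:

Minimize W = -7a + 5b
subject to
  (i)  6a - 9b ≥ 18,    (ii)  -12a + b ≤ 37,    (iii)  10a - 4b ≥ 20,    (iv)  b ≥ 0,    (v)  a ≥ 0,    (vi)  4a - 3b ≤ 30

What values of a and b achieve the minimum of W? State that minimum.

a = 12, b = 6, minimum W = -54

Vertices and W = -7a + 5b:
  (3, 0) → W = -21
  (12, 6) → W = -54
  (15/2, 0) → W = -105/2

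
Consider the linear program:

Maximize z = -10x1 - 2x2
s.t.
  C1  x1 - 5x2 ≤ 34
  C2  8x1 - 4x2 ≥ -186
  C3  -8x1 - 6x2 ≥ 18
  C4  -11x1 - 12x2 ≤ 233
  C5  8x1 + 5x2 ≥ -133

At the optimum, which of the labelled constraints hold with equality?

Corner points and z = -10x1 - 2x2:
  (57/23, -145/23) → z = -280/23
  (-11, -9) → z = 128
  (-297/20, 84/5) → z = 1149/10
  (-731/36, 53/9) → z = 3443/18

The maximum is at (-731/36, 53/9). Substituting into each constraint, equality holds for C2 and C5; the remaining constraints have slack.

C2 and C5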